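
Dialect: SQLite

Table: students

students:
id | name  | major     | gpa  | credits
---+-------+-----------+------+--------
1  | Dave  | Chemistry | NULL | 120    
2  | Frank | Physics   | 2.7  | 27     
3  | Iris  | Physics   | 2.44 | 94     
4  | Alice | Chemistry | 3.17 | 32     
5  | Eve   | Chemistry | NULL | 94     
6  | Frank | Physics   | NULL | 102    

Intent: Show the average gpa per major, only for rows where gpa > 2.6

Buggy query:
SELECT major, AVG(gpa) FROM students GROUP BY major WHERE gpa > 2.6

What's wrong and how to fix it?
Bug: Row-level WHERE must come before GROUP BY in the clause order

Fix: Move the WHERE clause before GROUP BY

Corrected query:
SELECT major, AVG(gpa) FROM students WHERE gpa > 2.6 GROUP BY major

Result:
major     | AVG(gpa)
----------+---------
Chemistry | 3.17    
Physics   | 2.7     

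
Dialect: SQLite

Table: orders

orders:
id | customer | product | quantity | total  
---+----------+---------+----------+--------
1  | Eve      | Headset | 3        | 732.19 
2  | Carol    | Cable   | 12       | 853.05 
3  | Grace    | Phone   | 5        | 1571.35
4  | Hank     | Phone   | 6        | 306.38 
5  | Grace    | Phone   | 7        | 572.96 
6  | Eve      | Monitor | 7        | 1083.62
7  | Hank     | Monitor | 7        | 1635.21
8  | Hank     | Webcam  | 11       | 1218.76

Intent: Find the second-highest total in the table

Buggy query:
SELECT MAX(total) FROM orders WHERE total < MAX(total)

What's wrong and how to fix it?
Bug: MAX(total) on the right of the comparison is an aggregate-in-WHERE error

Fix: Put the inner MAX in a scalar subquery

Corrected query:
SELECT MAX(total) FROM orders WHERE total < (SELECT MAX(total) FROM orders)

Result:
MAX(total)
----------
1571.35   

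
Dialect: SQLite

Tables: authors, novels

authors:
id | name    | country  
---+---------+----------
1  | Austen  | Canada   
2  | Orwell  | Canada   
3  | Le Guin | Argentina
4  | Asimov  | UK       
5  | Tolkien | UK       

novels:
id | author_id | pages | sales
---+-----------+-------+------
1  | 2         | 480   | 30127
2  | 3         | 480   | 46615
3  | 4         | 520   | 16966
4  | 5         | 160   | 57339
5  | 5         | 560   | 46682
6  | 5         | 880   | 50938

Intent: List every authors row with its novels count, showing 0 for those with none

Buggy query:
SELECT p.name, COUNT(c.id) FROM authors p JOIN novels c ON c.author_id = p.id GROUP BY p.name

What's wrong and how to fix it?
Bug: An inner join excludes parents with zero children

Fix: Use LEFT JOIN so parents without children still appear (COUNT(c.id) gives 0)

Corrected query:
SELECT p.name, COUNT(c.id) FROM authors p LEFT JOIN novels c ON c.author_id = p.id GROUP BY p.name

Result:
name    | COUNT(c.id)
--------+------------
Asimov  | 1          
Austen  | 0          
Le Guin | 1          
Orwell  | 1          
Tolkien | 3          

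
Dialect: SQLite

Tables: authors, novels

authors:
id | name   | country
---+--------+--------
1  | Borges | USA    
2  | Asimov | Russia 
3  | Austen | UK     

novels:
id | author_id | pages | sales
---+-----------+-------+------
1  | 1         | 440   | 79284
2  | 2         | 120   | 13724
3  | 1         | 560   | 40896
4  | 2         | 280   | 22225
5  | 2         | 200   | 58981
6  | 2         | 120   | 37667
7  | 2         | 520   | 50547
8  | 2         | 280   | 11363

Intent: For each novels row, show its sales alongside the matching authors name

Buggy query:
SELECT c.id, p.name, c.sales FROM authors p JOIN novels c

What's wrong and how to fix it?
Bug: JOIN with no ON clause produces a cartesian product; every novels row pairs with every authors row

Fix: Specify the join condition linking the foreign key to the parent id

Corrected query:
SELECT c.id, p.name, c.sales FROM authors p JOIN novels c ON c.author_id = p.id

Result:
id | name   | sales
---+--------+------
1  | Borges | 79284
2  | Asimov | 13724
3  | Borges | 40896
4  | Asimov | 22225
5  | Asimov | 58981
6  | Asimov | 37667
7  | Asimov | 50547
8  | Asimov | 11363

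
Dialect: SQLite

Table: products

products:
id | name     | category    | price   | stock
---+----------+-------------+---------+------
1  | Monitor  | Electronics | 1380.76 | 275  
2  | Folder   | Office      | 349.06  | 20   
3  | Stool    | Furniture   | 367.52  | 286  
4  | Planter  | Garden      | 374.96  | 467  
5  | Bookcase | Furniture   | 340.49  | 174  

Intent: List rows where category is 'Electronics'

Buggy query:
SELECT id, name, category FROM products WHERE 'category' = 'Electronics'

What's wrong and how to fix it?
Bug: Single quotes denote string literals in SQL; the column name is being compared as a constant string

Fix: Remove the quotes around the column name (or use double quotes for an identifier)

Corrected query:
SELECT id, name, category FROM products WHERE category = 'Electronics'

Result:
id | name    | category   
---+---------+------------
1  | Monitor | Electronics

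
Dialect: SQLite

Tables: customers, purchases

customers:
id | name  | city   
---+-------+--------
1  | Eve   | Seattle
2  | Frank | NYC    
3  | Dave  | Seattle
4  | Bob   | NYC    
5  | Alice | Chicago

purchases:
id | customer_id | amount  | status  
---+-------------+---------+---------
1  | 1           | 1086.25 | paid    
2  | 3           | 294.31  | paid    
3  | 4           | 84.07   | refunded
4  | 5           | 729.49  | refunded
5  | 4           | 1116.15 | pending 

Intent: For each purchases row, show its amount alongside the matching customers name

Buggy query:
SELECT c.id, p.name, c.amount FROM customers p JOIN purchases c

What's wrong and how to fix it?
Bug: JOIN with no ON clause produces a cartesian product; every purchases row pairs with every customers row

Fix: Specify the join condition linking the foreign key to the parent id

Corrected query:
SELECT c.id, p.name, c.amount FROM customers p JOIN purchases c ON c.customer_id = p.id

Result:
id | name  | amount 
---+-------+--------
1  | Eve   | 1086.25
2  | Dave  | 294.31 
3  | Bob   | 84.07  
4  | Alice | 729.49 
5  | Bob   | 1116.15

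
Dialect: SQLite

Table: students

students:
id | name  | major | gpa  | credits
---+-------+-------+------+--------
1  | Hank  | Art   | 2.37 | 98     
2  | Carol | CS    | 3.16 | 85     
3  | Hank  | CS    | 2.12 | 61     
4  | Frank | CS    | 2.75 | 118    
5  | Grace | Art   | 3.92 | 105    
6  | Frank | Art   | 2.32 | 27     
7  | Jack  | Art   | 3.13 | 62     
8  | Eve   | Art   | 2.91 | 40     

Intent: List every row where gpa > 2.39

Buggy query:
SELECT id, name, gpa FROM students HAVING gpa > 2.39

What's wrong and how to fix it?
Bug: This is a non-aggregate query (no GROUP BY, no aggregates), so in SQLite the HAVING clause is invalid here; a row-level condition belongs in WHERE

Fix: Replace HAVING with WHERE since the condition applies to individual rows

Corrected query:
SELECT id, name, gpa FROM students WHERE gpa > 2.39

Result:
id | name  | gpa 
---+-------+-----
2  | Carol | 3.16
4  | Frank | 2.75
5  | Grace | 3.92
7  | Jack  | 3.13
8  | Eve   | 2.91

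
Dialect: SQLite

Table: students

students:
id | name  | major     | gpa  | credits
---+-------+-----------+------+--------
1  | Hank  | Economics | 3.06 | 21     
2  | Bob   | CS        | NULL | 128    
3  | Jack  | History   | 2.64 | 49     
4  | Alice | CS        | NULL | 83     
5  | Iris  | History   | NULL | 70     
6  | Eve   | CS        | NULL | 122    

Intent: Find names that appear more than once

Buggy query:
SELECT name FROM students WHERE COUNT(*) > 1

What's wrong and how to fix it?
Bug: COUNT(*) is an aggregate and cannot be used in WHERE

Fix: GROUP BY name, then filter groups with HAVING COUNT(*) > 1

Corrected query:
SELECT name FROM students GROUP BY name HAVING COUNT(*) > 1

Result:
(no rows)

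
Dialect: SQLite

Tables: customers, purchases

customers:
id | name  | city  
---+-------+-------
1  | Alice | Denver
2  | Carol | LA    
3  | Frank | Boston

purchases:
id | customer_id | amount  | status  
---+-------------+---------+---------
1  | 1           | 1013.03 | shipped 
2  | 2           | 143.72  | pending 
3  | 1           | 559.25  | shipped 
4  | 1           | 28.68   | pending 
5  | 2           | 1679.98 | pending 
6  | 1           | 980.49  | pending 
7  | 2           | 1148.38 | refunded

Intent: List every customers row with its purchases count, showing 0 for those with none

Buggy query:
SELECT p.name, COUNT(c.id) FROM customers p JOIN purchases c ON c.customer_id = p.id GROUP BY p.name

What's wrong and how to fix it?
Bug: INNER JOIN drops customers rows that have no matching purchases rows

Fix: Switch to LEFT JOIN to retain unmatched parent rows

Corrected query:
SELECT p.name, COUNT(c.id) FROM customers p LEFT JOIN purchases c ON c.customer_id = p.id GROUP BY p.name

Result:
name  | COUNT(c.id)
------+------------
Alice | 4          
Carol | 3          
Frank | 0          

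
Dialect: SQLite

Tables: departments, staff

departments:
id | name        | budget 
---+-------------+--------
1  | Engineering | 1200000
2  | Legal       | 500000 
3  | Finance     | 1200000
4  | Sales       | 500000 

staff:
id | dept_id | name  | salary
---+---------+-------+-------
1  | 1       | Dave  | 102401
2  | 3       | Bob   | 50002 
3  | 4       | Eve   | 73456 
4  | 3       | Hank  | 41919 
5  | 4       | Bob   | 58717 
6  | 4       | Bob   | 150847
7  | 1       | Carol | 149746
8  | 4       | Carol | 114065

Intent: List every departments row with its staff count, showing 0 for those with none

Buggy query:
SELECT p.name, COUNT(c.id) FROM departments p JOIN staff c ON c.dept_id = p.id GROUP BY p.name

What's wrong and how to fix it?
Bug: INNER JOIN drops departments rows that have no matching staff rows

Fix: Use LEFT JOIN so parents without children still appear (COUNT(c.id) gives 0)

Corrected query:
SELECT p.name, COUNT(c.id) FROM departments p LEFT JOIN staff c ON c.dept_id = p.id GROUP BY p.name

Result:
name        | COUNT(c.id)
------------+------------
Engineering | 2          
Finance     | 2          
Legal       | 0          
Sales       | 4          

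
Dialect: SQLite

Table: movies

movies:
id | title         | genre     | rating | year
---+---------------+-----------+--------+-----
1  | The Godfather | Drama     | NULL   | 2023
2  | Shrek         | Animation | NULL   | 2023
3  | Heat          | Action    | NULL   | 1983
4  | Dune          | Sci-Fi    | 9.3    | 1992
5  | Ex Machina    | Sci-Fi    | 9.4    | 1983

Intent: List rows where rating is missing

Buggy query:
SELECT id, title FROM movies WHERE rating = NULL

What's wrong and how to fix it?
Bug: Comparing to NULL with '=' never matches; NULL = NULL is unknown, not true

Fix: Replace '= NULL' with 'IS NULL'

Corrected query:
SELECT id, title FROM movies WHERE rating IS NULL

Result:
id | title        
---+--------------
1  | The Godfather
2  | Shrek        
3  | Heat         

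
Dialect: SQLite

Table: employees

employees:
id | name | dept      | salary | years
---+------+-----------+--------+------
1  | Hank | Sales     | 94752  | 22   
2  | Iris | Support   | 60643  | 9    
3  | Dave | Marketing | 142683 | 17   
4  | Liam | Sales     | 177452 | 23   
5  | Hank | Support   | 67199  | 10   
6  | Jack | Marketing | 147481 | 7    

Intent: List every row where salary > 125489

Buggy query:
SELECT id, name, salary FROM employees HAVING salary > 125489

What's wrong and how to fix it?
Bug: HAVING filters the output of aggregation, but this query has no GROUP BY and no aggregate functions, so SQLite rejects it (HAVING clause on a non-aggregate query); the condition here is per row

Fix: Replace HAVING with WHERE since the condition applies to individual rows

Corrected query:
SELECT id, name, salary FROM employees WHERE salary > 125489

Result:
id | name | salary
---+------+-------
3  | Dave | 142683
4  | Liam | 177452
6  | Jack | 147481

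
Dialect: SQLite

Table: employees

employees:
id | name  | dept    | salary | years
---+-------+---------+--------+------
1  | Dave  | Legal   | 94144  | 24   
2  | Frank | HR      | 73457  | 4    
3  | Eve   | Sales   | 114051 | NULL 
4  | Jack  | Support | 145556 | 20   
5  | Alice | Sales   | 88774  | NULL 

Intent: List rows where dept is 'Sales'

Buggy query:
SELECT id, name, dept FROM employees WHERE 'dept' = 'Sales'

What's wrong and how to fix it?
Bug: Single quotes denote string literals in SQL; the column name is being compared as a constant string

Fix: Reference the column as dept without single quotes

Corrected query:
SELECT id, name, dept FROM employees WHERE dept = 'Sales'

Result:
id | name  | dept 
---+-------+------
3  | Eve   | Sales
5  | Alice | Sales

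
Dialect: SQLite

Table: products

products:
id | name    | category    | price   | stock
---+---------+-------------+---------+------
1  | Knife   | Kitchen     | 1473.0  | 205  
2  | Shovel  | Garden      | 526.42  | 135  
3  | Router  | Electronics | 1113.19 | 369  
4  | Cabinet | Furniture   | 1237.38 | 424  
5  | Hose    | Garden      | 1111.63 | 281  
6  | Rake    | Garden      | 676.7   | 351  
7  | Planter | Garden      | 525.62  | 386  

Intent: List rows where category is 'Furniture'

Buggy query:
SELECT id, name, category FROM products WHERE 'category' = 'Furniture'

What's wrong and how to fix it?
Bug: Single quotes denote string literals in SQL; the column name is being compared as a constant string

Fix: Reference the column as category without single quotes

Corrected query:
SELECT id, name, category FROM products WHERE category = 'Furniture'

Result:
id | name    | category 
---+---------+----------
4  | Cabinet | Furniture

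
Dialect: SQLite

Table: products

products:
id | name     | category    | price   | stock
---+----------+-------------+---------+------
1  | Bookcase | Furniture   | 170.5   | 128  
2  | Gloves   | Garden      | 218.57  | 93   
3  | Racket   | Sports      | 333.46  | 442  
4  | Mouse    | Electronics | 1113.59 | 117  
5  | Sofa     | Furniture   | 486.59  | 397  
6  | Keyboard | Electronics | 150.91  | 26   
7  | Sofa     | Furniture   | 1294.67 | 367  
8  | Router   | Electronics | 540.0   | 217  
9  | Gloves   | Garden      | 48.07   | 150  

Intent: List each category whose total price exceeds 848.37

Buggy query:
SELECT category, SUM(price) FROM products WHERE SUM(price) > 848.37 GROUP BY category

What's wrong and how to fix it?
Bug: SUM(price) is an aggregate, but WHERE filters rows before aggregation

Fix: Move the aggregate condition to a HAVING clause

Corrected query:
SELECT category, SUM(price) FROM products GROUP BY category HAVING SUM(price) > 848.37

Result:
category    | SUM(price)
------------+-----------
Electronics | 1804.5    
Furniture   | 1951.76   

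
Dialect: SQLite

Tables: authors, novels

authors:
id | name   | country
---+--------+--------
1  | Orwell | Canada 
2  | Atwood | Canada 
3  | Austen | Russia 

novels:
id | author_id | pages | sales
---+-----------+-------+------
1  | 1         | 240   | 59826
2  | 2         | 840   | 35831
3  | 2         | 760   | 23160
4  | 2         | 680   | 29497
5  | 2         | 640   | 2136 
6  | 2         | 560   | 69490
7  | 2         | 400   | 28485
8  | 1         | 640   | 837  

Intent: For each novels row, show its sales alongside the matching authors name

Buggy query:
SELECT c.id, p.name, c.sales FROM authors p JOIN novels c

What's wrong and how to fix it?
Bug: Missing join condition: each novels row is matched to all authors rows instead of just its own

Fix: Specify the join condition linking the foreign key to the parent id

Corrected query:
SELECT c.id, p.name, c.sales FROM authors p JOIN novels c ON c.author_id = p.id

Result:
id | name   | sales
---+--------+------
1  | Orwell | 59826
2  | Atwood | 35831
3  | Atwood | 23160
4  | Atwood | 29497
5  | Atwood | 2136 
6  | Atwood | 69490
7  | Atwood | 28485
8  | Orwell | 837  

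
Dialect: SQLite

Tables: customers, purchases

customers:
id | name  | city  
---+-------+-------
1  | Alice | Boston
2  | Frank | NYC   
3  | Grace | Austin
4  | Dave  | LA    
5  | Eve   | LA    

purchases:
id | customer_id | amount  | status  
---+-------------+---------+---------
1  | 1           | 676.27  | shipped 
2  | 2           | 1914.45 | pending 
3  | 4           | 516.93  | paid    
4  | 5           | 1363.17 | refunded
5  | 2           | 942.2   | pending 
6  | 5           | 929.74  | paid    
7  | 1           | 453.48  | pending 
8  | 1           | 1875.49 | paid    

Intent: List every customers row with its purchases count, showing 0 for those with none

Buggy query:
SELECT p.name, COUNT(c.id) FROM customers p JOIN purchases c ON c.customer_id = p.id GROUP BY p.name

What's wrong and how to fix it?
Bug: INNER JOIN drops customers rows that have no matching purchases rows

Fix: Use LEFT JOIN so parents without children still appear (COUNT(c.id) gives 0)

Corrected query:
SELECT p.name, COUNT(c.id) FROM customers p LEFT JOIN purchases c ON c.customer_id = p.id GROUP BY p.name

Result:
name  | COUNT(c.id)
------+------------
Alice | 3          
Dave  | 1          
Eve   | 2          
Frank | 2          
Grace | 0          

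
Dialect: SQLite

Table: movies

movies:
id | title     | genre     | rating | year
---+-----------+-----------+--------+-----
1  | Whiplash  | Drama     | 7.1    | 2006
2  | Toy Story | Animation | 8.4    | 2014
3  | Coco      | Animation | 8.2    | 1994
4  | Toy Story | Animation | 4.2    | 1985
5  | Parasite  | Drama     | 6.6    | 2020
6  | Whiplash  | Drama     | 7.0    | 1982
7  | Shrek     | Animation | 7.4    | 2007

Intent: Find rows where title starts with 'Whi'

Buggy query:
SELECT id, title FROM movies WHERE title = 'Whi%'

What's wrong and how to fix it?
Bug: Wildcards only work with LIKE; '=' treats '%' as a literal character

Fix: Replace '=' with LIKE so 'Whi%' is treated as a pattern

Corrected query:
SELECT id, title FROM movies WHERE title LIKE 'Whi%'

Result:
id | title   
---+---------
1  | Whiplash
6  | Whiplash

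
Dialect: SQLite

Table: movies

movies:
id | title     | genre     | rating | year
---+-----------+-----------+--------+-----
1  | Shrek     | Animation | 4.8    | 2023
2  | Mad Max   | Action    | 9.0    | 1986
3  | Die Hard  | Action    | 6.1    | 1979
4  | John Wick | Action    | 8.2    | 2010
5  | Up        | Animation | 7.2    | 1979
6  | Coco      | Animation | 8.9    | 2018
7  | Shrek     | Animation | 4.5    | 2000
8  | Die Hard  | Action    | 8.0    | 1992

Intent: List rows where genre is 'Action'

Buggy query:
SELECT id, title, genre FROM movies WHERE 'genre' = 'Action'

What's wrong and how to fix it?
Bug: Single quotes denote string literals in SQL; the column name is being compared as a constant string

Fix: Reference the column as genre without single quotes

Corrected query:
SELECT id, title, genre FROM movies WHERE genre = 'Action'

Result:
id | title     | genre 
---+-----------+-------
2  | Mad Max   | Action
3  | Die Hard  | Action
4  | John Wick | Action
8  | Die Hard  | Action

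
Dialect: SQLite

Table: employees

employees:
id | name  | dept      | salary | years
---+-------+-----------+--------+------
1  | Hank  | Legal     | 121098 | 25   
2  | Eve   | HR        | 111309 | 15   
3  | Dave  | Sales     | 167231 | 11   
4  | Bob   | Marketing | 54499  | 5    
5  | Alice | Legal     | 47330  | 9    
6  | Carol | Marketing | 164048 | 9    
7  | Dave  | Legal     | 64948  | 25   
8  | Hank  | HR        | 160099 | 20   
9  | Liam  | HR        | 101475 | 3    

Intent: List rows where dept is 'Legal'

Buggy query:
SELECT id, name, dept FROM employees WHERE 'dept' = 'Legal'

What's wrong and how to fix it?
Bug: Single quotes denote string literals in SQL; the column name is being compared as a constant string

Fix: Reference the column as dept without single quotes

Corrected query:
SELECT id, name, dept FROM employees WHERE dept = 'Legal'

Result:
id | name  | dept 
---+-------+------
1  | Hank  | Legal
5  | Alice | Legal
7  | Dave  | Legal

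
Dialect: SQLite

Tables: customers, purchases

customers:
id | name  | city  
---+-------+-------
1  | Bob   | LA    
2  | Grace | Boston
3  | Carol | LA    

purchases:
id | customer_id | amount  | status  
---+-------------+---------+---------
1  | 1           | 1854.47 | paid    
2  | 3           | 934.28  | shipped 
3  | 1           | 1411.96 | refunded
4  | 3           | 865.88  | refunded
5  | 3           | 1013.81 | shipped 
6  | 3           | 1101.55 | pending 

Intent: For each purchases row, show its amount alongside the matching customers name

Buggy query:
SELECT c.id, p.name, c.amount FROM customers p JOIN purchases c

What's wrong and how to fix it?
Bug: JOIN with no ON clause produces a cartesian product; every purchases row pairs with every customers row

Fix: Specify the join condition linking the foreign key to the parent id

Corrected query:
SELECT c.id, p.name, c.amount FROM customers p JOIN purchases c ON c.customer_id = p.id

Result:
id | name  | amount 
---+-------+--------
1  | Bob   | 1854.47
2  | Carol | 934.28 
3  | Bob   | 1411.96
4  | Carol | 865.88 
5  | Carol | 1013.81
6  | Carol | 1101.55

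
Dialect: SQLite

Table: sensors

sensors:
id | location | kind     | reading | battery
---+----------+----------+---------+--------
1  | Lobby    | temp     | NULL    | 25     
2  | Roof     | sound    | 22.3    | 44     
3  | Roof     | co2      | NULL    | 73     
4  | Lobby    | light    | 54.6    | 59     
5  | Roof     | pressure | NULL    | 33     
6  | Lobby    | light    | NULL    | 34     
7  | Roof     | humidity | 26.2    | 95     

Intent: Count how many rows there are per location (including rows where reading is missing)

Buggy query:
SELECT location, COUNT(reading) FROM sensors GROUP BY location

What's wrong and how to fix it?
Bug: COUNT(reading) skips NULLs, so groups with missing reading are undercounted

Fix: Use COUNT(*) to count all rows regardless of NULL

Corrected query:
SELECT location, COUNT(*) FROM sensors GROUP BY location

Result:
location | COUNT(*)
---------+---------
Lobby    | 3       
Roof     | 4       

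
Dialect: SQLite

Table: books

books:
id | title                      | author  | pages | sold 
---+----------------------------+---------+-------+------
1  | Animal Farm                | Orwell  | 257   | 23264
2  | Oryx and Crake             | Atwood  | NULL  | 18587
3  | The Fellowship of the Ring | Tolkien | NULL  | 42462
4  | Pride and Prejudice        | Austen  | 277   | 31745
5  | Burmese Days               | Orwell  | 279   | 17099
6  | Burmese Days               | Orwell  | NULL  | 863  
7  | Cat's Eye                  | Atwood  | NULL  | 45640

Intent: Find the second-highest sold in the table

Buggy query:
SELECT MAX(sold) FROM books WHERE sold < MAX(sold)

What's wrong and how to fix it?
Bug: The inner MAX is an aggregate inside WHERE, which is not allowed

Fix: Put the inner MAX in a scalar subquery

Corrected query:
SELECT MAX(sold) FROM books WHERE sold < (SELECT MAX(sold) FROM books)

Result:
MAX(sold)
---------
42462    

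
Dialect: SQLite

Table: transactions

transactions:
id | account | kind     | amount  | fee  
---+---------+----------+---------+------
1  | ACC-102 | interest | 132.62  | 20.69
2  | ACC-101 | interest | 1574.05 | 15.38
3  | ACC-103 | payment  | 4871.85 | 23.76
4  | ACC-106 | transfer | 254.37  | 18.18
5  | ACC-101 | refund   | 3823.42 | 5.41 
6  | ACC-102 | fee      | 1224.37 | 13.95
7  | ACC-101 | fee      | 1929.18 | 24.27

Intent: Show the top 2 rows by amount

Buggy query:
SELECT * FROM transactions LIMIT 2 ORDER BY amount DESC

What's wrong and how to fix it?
Bug: LIMIT must come after ORDER BY

Fix: Sort with ORDER BY, then apply LIMIT

Corrected query:
SELECT * FROM transactions ORDER BY amount DESC LIMIT 2

Result:
id | account | kind    | amount  | fee  
---+---------+---------+---------+------
3  | ACC-103 | payment | 4871.85 | 23.76
5  | ACC-101 | refund  | 3823.42 | 5.41 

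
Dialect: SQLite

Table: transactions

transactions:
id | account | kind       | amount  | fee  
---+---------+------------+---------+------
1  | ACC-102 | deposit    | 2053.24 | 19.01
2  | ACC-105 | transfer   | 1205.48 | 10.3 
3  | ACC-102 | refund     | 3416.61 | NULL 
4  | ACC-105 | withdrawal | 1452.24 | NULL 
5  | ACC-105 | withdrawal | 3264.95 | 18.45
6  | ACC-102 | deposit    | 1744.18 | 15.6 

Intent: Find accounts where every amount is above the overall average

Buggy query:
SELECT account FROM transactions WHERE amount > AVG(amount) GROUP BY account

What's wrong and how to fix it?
Bug: AVG() is an aggregate; it can't sit directly in WHERE

Fix: Compute the overall average in a scalar subquery and compare each group's MIN against it in HAVING

Corrected query:
SELECT account FROM transactions GROUP BY account HAVING MIN(amount) > (SELECT AVG(amount) FROM transactions)

Result:
(no rows)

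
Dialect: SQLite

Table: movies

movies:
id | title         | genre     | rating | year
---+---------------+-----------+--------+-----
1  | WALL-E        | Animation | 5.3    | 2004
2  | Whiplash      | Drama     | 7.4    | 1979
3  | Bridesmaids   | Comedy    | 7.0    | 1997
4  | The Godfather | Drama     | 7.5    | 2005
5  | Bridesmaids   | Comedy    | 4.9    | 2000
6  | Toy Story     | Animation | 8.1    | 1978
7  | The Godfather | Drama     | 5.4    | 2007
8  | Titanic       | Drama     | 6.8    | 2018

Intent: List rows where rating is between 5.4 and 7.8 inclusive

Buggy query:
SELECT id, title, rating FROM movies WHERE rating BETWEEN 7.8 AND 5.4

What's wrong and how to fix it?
Bug: BETWEEN expects the lower bound first; with 7.8 AND 5.4 the range is empty

Fix: Write BETWEEN 5.4 AND 7.8

Corrected query:
SELECT id, title, rating FROM movies WHERE rating BETWEEN 5.4 AND 7.8

Result:
id | title         | rating
---+---------------+-------
2  | Whiplash      | 7.4   
3  | Bridesmaids   | 7     
4  | The Godfather | 7.5   
7  | The Godfather | 5.4   
8  | Titanic       | 6.8   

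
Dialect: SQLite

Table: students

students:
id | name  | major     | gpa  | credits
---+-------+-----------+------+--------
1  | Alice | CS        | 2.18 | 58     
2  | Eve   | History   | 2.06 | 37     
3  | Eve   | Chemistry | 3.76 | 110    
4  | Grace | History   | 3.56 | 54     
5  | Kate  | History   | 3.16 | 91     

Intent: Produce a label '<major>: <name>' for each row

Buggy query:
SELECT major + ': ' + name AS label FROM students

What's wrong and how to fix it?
Bug: '+' is numeric addition; on text columns SQLite converts them to 0 instead of concatenating

Fix: Replace + with || to concatenate text

Corrected query:
SELECT major || ': ' || name AS label FROM students

Result:
label         
--------------
CS: Alice     
History: Eve  
Chemistry: Eve
History: Grace
History: Kate 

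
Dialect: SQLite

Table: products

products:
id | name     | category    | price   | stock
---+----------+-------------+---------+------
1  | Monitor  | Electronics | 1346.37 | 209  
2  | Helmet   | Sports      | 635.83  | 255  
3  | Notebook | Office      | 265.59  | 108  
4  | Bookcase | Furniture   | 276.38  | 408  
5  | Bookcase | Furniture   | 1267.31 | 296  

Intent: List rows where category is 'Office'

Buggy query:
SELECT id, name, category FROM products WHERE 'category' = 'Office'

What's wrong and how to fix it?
Bug: 'category' in single quotes is a string literal, not the column; the comparison is literal-vs-literal and never true

Fix: Remove the quotes around the column name (or use double quotes for an identifier)

Corrected query:
SELECT id, name, category FROM products WHERE category = 'Office'

Result:
id | name     | category
---+----------+---------
3  | Notebook | Office  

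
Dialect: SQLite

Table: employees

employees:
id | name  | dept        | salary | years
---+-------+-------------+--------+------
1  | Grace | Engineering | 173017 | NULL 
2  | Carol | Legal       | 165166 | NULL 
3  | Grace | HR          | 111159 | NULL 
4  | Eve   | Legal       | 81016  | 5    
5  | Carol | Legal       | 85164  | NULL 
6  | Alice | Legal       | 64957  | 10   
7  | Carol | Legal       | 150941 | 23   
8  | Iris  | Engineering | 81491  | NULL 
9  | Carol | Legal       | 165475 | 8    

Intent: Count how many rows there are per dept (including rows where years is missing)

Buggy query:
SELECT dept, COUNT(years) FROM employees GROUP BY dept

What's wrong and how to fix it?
Bug: COUNT(column) counts non-NULL values only; rows with NULL years aren't counted

Fix: Replace COUNT(years) with COUNT(*)

Corrected query:
SELECT dept, COUNT(*) FROM employees GROUP BY dept

Result:
dept        | COUNT(*)
------------+---------
Engineering | 2       
HR          | 1       
Legal       | 6       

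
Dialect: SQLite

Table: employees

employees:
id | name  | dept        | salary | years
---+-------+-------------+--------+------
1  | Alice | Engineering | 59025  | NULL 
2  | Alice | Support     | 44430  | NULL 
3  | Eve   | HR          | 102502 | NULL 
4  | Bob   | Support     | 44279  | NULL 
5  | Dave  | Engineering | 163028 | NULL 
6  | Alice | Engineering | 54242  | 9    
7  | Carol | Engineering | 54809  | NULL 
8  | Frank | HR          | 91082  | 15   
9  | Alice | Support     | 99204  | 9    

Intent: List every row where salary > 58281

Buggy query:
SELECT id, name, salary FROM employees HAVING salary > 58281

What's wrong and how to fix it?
Bug: HAVING filters the output of aggregation, but this query has no GROUP BY and no aggregate functions, so SQLite rejects it (HAVING clause on a non-aggregate query); the condition here is per row

Fix: Use WHERE for row-level filtering

Corrected query:
SELECT id, name, salary FROM employees WHERE salary > 58281

Result:
id | name  | salary
---+-------+-------
1  | Alice | 59025 
3  | Eve   | 102502
5  | Dave  | 163028
8  | Frank | 91082 
9  | Alice | 99204 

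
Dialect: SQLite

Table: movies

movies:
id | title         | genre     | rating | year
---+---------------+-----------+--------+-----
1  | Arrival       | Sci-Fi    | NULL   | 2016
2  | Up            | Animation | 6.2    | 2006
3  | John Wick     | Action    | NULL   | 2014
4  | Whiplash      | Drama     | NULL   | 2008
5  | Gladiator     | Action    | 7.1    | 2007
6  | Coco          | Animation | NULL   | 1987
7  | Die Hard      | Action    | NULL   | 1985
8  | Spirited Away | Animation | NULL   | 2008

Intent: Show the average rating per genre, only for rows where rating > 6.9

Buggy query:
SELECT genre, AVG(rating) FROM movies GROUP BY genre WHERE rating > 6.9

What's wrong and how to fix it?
Bug: WHERE cannot follow GROUP BY

Fix: Place WHERE between FROM and GROUP BY

Corrected query:
SELECT genre, AVG(rating) FROM movies WHERE rating > 6.9 GROUP BY genre

Result:
genre  | AVG(rating)
-------+------------
Action | 7.1        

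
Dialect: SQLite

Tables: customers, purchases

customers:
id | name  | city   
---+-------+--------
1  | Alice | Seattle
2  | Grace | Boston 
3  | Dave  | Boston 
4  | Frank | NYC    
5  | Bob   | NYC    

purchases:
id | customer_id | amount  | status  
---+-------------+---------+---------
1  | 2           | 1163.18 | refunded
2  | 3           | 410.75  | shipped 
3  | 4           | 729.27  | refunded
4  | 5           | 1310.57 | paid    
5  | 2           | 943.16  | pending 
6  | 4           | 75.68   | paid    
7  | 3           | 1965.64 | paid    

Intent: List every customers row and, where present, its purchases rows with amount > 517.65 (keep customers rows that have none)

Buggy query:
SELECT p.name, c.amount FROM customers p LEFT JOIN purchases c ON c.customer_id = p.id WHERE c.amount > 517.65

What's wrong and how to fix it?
Bug: A WHERE condition on the right-hand table after LEFT JOIN drops unmatched parents

Fix: Move the right-table condition into the ON clause so unmatched parents are kept

Corrected query:
SELECT p.name, c.amount FROM customers p LEFT JOIN purchases c ON c.customer_id = p.id AND c.amount > 517.65

Result:
name  | amount 
------+--------
Alice | NULL   
Grace | 943.16 
Grace | 1163.18
Dave  | 1965.64
Frank | 729.27 
Bob   | 1310.57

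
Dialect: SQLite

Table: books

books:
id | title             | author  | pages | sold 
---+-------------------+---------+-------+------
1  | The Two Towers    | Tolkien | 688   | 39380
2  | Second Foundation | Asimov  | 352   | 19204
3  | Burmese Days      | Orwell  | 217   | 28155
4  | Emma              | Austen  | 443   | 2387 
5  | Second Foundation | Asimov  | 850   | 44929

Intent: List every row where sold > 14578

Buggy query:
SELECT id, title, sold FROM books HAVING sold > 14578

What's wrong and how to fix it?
Bug: This is a non-aggregate query (no GROUP BY, no aggregates), so in SQLite the HAVING clause is invalid here; a row-level condition belongs in WHERE

Fix: Use WHERE for row-level filtering

Corrected query:
SELECT id, title, sold FROM books WHERE sold > 14578

Result:
id | title             | sold 
---+-------------------+------
1  | The Two Towers    | 39380
2  | Second Foundation | 19204
3  | Burmese Days      | 28155
5  | Second Foundation | 44929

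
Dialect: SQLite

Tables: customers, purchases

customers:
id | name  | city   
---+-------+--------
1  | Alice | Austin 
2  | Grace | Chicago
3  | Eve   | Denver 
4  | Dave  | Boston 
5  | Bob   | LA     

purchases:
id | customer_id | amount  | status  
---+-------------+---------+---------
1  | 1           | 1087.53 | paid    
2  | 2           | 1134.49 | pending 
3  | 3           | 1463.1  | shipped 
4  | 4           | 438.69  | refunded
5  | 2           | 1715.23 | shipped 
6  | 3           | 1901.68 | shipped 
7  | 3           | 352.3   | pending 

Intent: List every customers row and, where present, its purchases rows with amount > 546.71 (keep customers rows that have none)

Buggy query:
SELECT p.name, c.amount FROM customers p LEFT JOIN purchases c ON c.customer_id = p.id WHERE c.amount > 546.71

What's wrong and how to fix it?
Bug: Filtering c.amount in WHERE discards the NULL rows produced by LEFT JOIN, turning it into an inner join

Fix: Put 'c.amount > 546.71' in the JOIN's ON clause instead of WHERE

Corrected query:
SELECT p.name, c.amount FROM customers p LEFT JOIN purchases c ON c.customer_id = p.id AND c.amount > 546.71

Result:
name  | amount 
------+--------
Alice | 1087.53
Grace | 1134.49
Grace | 1715.23
Eve   | 1463.1 
Eve   | 1901.68
Dave  | NULL   
Bob   | NULL   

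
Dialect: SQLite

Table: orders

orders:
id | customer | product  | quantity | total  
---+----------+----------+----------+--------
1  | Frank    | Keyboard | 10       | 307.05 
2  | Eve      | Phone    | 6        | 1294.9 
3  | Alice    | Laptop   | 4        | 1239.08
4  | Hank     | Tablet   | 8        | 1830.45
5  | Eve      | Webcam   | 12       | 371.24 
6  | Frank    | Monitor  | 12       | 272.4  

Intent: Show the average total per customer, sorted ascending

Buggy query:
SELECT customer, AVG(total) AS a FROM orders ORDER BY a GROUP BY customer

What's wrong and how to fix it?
Bug: ORDER BY appears before GROUP BY; SQL clause order requires GROUP BY first

Fix: Reorder: SELECT … FROM … GROUP BY … ORDER BY …

Corrected query:
SELECT customer, AVG(total) AS a FROM orders GROUP BY customer ORDER BY a

Result:
customer | a      
---------+--------
Frank    | 289.725
Eve      | 833.07 
Alice    | 1239.08
Hank     | 1830.45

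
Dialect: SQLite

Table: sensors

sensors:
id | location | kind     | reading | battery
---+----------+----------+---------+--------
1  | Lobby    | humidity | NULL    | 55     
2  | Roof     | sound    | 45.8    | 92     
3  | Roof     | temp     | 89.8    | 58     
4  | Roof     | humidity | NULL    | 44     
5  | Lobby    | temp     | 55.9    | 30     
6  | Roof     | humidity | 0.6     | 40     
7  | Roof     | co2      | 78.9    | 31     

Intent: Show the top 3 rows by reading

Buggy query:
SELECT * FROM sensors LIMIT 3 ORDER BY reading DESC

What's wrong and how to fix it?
Bug: LIMIT must come after ORDER BY

Fix: Swap the clauses: ORDER BY first, then LIMIT

Corrected query:
SELECT * FROM sensors ORDER BY reading DESC LIMIT 3

Result:
id | location | kind | reading | battery
---+----------+------+---------+--------
3  | Roof     | temp | 89.8    | 58     
7  | Roof     | co2  | 78.9    | 31     
5  | Lobby    | temp | 55.9    | 30     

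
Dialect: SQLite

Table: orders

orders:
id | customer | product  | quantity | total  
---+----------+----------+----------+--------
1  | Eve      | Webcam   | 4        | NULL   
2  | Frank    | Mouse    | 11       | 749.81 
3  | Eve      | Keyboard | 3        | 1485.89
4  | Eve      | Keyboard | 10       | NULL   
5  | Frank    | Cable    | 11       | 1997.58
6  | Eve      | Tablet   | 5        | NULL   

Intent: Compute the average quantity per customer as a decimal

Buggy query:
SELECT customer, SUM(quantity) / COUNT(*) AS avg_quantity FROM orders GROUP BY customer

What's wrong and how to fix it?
Bug: SUM(quantity) and COUNT(*) are both integers; the division truncates the fractional part

Fix: Multiply by 1.0 (or CAST to REAL) to force floating-point division

Corrected query:
SELECT customer, SUM(quantity) * 1.0 / COUNT(*) AS avg_quantity FROM orders GROUP BY customer

Result:
customer | avg_quantity
---------+-------------
Eve      | 5.5         
Frank    | 11          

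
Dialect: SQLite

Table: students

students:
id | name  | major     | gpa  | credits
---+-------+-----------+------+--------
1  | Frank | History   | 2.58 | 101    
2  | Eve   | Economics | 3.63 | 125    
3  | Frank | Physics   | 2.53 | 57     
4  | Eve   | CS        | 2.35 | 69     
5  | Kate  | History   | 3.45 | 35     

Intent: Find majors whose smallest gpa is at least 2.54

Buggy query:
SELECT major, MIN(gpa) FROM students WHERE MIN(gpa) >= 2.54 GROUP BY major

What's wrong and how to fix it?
Bug: MIN() in WHERE is a misuse of aggregate

Fix: Use HAVING for the per-group MIN condition

Corrected query:
SELECT major, MIN(gpa) FROM students GROUP BY major HAVING MIN(gpa) >= 2.54

Result:
major     | MIN(gpa)
----------+---------
Economics | 3.63    
History   | 2.58    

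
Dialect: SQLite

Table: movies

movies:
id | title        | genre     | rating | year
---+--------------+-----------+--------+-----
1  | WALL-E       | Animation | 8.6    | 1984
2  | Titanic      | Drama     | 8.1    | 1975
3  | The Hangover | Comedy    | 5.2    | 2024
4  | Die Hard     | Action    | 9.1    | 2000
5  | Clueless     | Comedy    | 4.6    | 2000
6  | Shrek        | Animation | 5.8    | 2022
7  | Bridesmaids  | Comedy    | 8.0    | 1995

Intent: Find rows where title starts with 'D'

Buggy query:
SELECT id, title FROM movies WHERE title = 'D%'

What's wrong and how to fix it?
Bug: '=' compares the literal string including the % character; pattern matching needs LIKE

Fix: Replace '=' with LIKE so 'D%' is treated as a pattern

Corrected query:
SELECT id, title FROM movies WHERE title LIKE 'D%'

Result:
id | title   
---+---------
4  | Die Hard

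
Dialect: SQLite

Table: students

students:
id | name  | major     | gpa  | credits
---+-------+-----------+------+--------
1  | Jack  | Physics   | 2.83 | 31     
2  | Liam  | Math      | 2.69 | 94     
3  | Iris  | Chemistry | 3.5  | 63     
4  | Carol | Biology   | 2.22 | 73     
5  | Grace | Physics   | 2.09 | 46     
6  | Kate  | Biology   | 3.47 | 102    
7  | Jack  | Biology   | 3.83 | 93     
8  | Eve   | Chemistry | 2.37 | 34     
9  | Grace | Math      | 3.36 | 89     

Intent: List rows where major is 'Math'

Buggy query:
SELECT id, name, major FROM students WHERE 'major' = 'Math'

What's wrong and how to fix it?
Bug: 'major' in single quotes is a string literal, not the column; the comparison is literal-vs-literal and never true

Fix: Remove the quotes around the column name (or use double quotes for an identifier)

Corrected query:
SELECT id, name, major FROM students WHERE major = 'Math'

Result:
id | name  | major
---+-------+------
2  | Liam  | Math 
9  | Grace | Math 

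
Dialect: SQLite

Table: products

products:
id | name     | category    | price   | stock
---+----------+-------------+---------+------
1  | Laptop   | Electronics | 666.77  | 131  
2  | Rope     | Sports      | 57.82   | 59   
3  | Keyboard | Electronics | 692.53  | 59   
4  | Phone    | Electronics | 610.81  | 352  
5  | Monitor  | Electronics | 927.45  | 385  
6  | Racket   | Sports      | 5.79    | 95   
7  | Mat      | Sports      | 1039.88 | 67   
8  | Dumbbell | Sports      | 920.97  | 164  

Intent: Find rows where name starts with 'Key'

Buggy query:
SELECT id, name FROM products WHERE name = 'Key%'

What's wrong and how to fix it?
Bug: '=' compares the literal string including the % character; pattern matching needs LIKE

Fix: Replace '=' with LIKE so 'Key%' is treated as a pattern

Corrected query:
SELECT id, name FROM products WHERE name LIKE 'Key%'

Result:
id | name    
---+---------
3  | Keyboard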